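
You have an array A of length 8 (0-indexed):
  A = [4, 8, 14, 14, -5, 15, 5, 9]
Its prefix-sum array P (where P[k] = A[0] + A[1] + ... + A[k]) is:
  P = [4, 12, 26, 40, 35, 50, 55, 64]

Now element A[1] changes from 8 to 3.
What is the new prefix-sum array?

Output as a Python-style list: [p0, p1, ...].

Change: A[1] 8 -> 3, delta = -5
P[k] for k < 1: unchanged (A[1] not included)
P[k] for k >= 1: shift by delta = -5
  P[0] = 4 + 0 = 4
  P[1] = 12 + -5 = 7
  P[2] = 26 + -5 = 21
  P[3] = 40 + -5 = 35
  P[4] = 35 + -5 = 30
  P[5] = 50 + -5 = 45
  P[6] = 55 + -5 = 50
  P[7] = 64 + -5 = 59

Answer: [4, 7, 21, 35, 30, 45, 50, 59]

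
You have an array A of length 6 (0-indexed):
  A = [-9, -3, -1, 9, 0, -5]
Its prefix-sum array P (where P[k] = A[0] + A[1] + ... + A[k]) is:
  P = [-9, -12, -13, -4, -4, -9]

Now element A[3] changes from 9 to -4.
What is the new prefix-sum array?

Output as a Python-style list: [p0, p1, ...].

Answer: [-9, -12, -13, -17, -17, -22]

Derivation:
Change: A[3] 9 -> -4, delta = -13
P[k] for k < 3: unchanged (A[3] not included)
P[k] for k >= 3: shift by delta = -13
  P[0] = -9 + 0 = -9
  P[1] = -12 + 0 = -12
  P[2] = -13 + 0 = -13
  P[3] = -4 + -13 = -17
  P[4] = -4 + -13 = -17
  P[5] = -9 + -13 = -22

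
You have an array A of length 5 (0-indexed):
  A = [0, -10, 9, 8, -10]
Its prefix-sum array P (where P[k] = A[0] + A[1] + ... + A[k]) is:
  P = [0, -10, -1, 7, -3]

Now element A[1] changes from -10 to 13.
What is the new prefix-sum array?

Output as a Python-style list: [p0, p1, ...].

Answer: [0, 13, 22, 30, 20]

Derivation:
Change: A[1] -10 -> 13, delta = 23
P[k] for k < 1: unchanged (A[1] not included)
P[k] for k >= 1: shift by delta = 23
  P[0] = 0 + 0 = 0
  P[1] = -10 + 23 = 13
  P[2] = -1 + 23 = 22
  P[3] = 7 + 23 = 30
  P[4] = -3 + 23 = 20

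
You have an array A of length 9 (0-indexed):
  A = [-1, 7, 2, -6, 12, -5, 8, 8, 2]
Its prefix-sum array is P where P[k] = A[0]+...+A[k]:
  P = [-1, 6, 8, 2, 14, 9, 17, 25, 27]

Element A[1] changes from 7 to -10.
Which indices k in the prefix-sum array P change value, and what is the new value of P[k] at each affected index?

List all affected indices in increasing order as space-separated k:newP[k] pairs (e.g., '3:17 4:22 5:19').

P[k] = A[0] + ... + A[k]
P[k] includes A[1] iff k >= 1
Affected indices: 1, 2, ..., 8; delta = -17
  P[1]: 6 + -17 = -11
  P[2]: 8 + -17 = -9
  P[3]: 2 + -17 = -15
  P[4]: 14 + -17 = -3
  P[5]: 9 + -17 = -8
  P[6]: 17 + -17 = 0
  P[7]: 25 + -17 = 8
  P[8]: 27 + -17 = 10

Answer: 1:-11 2:-9 3:-15 4:-3 5:-8 6:0 7:8 8:10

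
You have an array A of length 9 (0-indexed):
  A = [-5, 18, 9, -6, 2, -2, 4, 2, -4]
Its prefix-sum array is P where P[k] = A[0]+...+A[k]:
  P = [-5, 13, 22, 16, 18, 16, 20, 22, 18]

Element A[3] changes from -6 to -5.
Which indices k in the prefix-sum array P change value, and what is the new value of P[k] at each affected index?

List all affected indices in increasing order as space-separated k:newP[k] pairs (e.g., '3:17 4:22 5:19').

P[k] = A[0] + ... + A[k]
P[k] includes A[3] iff k >= 3
Affected indices: 3, 4, ..., 8; delta = 1
  P[3]: 16 + 1 = 17
  P[4]: 18 + 1 = 19
  P[5]: 16 + 1 = 17
  P[6]: 20 + 1 = 21
  P[7]: 22 + 1 = 23
  P[8]: 18 + 1 = 19

Answer: 3:17 4:19 5:17 6:21 7:23 8:19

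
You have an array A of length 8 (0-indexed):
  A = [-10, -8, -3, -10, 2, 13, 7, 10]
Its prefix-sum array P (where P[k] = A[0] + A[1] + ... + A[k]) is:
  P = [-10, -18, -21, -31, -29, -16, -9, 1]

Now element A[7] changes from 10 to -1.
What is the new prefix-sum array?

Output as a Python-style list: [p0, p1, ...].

Change: A[7] 10 -> -1, delta = -11
P[k] for k < 7: unchanged (A[7] not included)
P[k] for k >= 7: shift by delta = -11
  P[0] = -10 + 0 = -10
  P[1] = -18 + 0 = -18
  P[2] = -21 + 0 = -21
  P[3] = -31 + 0 = -31
  P[4] = -29 + 0 = -29
  P[5] = -16 + 0 = -16
  P[6] = -9 + 0 = -9
  P[7] = 1 + -11 = -10

Answer: [-10, -18, -21, -31, -29, -16, -9, -10]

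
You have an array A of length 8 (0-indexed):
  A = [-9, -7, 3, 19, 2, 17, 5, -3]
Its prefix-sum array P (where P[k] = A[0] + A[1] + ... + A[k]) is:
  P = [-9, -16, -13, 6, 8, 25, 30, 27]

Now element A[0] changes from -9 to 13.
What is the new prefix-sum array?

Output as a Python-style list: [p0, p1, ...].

Answer: [13, 6, 9, 28, 30, 47, 52, 49]

Derivation:
Change: A[0] -9 -> 13, delta = 22
P[k] for k < 0: unchanged (A[0] not included)
P[k] for k >= 0: shift by delta = 22
  P[0] = -9 + 22 = 13
  P[1] = -16 + 22 = 6
  P[2] = -13 + 22 = 9
  P[3] = 6 + 22 = 28
  P[4] = 8 + 22 = 30
  P[5] = 25 + 22 = 47
  P[6] = 30 + 22 = 52
  P[7] = 27 + 22 = 49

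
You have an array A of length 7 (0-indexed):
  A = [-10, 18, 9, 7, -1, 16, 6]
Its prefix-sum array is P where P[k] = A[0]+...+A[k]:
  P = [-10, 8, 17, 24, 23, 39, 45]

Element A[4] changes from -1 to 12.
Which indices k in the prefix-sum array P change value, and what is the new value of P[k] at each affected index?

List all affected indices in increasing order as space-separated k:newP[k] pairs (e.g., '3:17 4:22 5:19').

Answer: 4:36 5:52 6:58

Derivation:
P[k] = A[0] + ... + A[k]
P[k] includes A[4] iff k >= 4
Affected indices: 4, 5, ..., 6; delta = 13
  P[4]: 23 + 13 = 36
  P[5]: 39 + 13 = 52
  P[6]: 45 + 13 = 58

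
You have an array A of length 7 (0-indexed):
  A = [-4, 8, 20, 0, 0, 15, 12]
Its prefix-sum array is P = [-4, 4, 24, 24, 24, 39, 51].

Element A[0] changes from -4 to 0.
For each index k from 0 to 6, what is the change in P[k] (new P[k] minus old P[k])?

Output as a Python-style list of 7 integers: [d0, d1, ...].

Element change: A[0] -4 -> 0, delta = 4
For k < 0: P[k] unchanged, delta_P[k] = 0
For k >= 0: P[k] shifts by exactly 4
Delta array: [4, 4, 4, 4, 4, 4, 4]

Answer: [4, 4, 4, 4, 4, 4, 4]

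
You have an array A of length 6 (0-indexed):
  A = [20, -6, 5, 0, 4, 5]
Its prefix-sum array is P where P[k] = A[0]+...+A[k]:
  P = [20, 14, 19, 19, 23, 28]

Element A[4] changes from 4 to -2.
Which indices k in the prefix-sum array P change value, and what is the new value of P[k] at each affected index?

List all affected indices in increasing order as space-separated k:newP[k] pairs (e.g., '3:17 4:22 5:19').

Answer: 4:17 5:22

Derivation:
P[k] = A[0] + ... + A[k]
P[k] includes A[4] iff k >= 4
Affected indices: 4, 5, ..., 5; delta = -6
  P[4]: 23 + -6 = 17
  P[5]: 28 + -6 = 22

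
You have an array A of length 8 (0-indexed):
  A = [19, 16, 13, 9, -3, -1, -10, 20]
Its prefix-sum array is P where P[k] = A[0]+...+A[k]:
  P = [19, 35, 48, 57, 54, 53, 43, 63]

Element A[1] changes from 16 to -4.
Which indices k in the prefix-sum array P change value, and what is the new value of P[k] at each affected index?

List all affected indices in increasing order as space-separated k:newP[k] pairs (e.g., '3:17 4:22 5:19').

P[k] = A[0] + ... + A[k]
P[k] includes A[1] iff k >= 1
Affected indices: 1, 2, ..., 7; delta = -20
  P[1]: 35 + -20 = 15
  P[2]: 48 + -20 = 28
  P[3]: 57 + -20 = 37
  P[4]: 54 + -20 = 34
  P[5]: 53 + -20 = 33
  P[6]: 43 + -20 = 23
  P[7]: 63 + -20 = 43

Answer: 1:15 2:28 3:37 4:34 5:33 6:23 7:43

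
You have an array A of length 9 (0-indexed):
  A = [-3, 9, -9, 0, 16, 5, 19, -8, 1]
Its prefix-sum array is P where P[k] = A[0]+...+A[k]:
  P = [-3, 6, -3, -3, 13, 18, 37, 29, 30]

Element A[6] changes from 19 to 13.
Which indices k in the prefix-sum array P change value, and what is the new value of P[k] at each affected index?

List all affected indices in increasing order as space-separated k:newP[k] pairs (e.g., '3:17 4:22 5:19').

Answer: 6:31 7:23 8:24

Derivation:
P[k] = A[0] + ... + A[k]
P[k] includes A[6] iff k >= 6
Affected indices: 6, 7, ..., 8; delta = -6
  P[6]: 37 + -6 = 31
  P[7]: 29 + -6 = 23
  P[8]: 30 + -6 = 24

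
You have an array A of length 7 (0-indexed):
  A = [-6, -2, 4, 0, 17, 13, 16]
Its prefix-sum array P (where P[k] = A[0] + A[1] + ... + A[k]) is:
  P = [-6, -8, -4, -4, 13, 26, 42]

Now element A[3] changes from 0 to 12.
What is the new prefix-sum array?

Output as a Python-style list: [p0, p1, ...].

Answer: [-6, -8, -4, 8, 25, 38, 54]

Derivation:
Change: A[3] 0 -> 12, delta = 12
P[k] for k < 3: unchanged (A[3] not included)
P[k] for k >= 3: shift by delta = 12
  P[0] = -6 + 0 = -6
  P[1] = -8 + 0 = -8
  P[2] = -4 + 0 = -4
  P[3] = -4 + 12 = 8
  P[4] = 13 + 12 = 25
  P[5] = 26 + 12 = 38
  P[6] = 42 + 12 = 54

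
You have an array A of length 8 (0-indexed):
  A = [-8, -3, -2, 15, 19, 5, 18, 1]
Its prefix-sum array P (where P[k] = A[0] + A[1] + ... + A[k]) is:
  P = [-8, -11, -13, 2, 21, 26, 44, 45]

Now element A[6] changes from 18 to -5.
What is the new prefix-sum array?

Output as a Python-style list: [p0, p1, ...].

Change: A[6] 18 -> -5, delta = -23
P[k] for k < 6: unchanged (A[6] not included)
P[k] for k >= 6: shift by delta = -23
  P[0] = -8 + 0 = -8
  P[1] = -11 + 0 = -11
  P[2] = -13 + 0 = -13
  P[3] = 2 + 0 = 2
  P[4] = 21 + 0 = 21
  P[5] = 26 + 0 = 26
  P[6] = 44 + -23 = 21
  P[7] = 45 + -23 = 22

Answer: [-8, -11, -13, 2, 21, 26, 21, 22]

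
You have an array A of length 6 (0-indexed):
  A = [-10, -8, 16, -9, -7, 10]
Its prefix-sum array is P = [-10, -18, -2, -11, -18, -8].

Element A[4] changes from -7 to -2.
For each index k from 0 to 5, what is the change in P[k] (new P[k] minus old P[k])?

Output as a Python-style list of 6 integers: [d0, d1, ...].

Element change: A[4] -7 -> -2, delta = 5
For k < 4: P[k] unchanged, delta_P[k] = 0
For k >= 4: P[k] shifts by exactly 5
Delta array: [0, 0, 0, 0, 5, 5]

Answer: [0, 0, 0, 0, 5, 5]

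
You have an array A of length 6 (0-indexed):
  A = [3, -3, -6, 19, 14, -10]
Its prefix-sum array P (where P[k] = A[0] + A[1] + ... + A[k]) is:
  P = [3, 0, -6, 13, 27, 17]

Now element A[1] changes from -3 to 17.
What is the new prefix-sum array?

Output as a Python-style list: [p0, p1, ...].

Change: A[1] -3 -> 17, delta = 20
P[k] for k < 1: unchanged (A[1] not included)
P[k] for k >= 1: shift by delta = 20
  P[0] = 3 + 0 = 3
  P[1] = 0 + 20 = 20
  P[2] = -6 + 20 = 14
  P[3] = 13 + 20 = 33
  P[4] = 27 + 20 = 47
  P[5] = 17 + 20 = 37

Answer: [3, 20, 14, 33, 47, 37]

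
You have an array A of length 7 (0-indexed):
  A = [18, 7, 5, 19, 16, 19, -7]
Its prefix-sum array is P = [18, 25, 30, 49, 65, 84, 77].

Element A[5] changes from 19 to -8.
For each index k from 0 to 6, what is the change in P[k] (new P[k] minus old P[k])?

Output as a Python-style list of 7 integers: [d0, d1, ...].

Answer: [0, 0, 0, 0, 0, -27, -27]

Derivation:
Element change: A[5] 19 -> -8, delta = -27
For k < 5: P[k] unchanged, delta_P[k] = 0
For k >= 5: P[k] shifts by exactly -27
Delta array: [0, 0, 0, 0, 0, -27, -27]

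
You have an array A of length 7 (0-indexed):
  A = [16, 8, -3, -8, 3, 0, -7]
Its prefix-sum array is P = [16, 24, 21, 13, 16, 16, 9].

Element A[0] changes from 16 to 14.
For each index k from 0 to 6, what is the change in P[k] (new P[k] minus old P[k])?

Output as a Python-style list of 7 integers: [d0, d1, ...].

Element change: A[0] 16 -> 14, delta = -2
For k < 0: P[k] unchanged, delta_P[k] = 0
For k >= 0: P[k] shifts by exactly -2
Delta array: [-2, -2, -2, -2, -2, -2, -2]

Answer: [-2, -2, -2, -2, -2, -2, -2]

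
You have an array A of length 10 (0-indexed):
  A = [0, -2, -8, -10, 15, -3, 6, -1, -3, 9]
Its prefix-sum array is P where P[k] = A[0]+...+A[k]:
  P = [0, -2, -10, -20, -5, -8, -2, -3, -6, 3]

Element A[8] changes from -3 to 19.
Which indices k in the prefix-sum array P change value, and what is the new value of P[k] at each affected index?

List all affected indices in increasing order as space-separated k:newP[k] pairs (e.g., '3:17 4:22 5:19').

Answer: 8:16 9:25

Derivation:
P[k] = A[0] + ... + A[k]
P[k] includes A[8] iff k >= 8
Affected indices: 8, 9, ..., 9; delta = 22
  P[8]: -6 + 22 = 16
  P[9]: 3 + 22 = 25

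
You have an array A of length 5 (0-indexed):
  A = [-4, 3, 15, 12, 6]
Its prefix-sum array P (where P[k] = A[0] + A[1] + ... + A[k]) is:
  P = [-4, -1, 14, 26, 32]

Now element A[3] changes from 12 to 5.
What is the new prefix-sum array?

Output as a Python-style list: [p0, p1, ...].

Change: A[3] 12 -> 5, delta = -7
P[k] for k < 3: unchanged (A[3] not included)
P[k] for k >= 3: shift by delta = -7
  P[0] = -4 + 0 = -4
  P[1] = -1 + 0 = -1
  P[2] = 14 + 0 = 14
  P[3] = 26 + -7 = 19
  P[4] = 32 + -7 = 25

Answer: [-4, -1, 14, 19, 25]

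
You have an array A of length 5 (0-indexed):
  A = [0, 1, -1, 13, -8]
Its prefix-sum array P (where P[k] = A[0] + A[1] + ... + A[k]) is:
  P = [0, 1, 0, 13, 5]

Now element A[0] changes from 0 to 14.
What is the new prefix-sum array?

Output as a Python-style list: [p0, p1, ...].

Change: A[0] 0 -> 14, delta = 14
P[k] for k < 0: unchanged (A[0] not included)
P[k] for k >= 0: shift by delta = 14
  P[0] = 0 + 14 = 14
  P[1] = 1 + 14 = 15
  P[2] = 0 + 14 = 14
  P[3] = 13 + 14 = 27
  P[4] = 5 + 14 = 19

Answer: [14, 15, 14, 27, 19]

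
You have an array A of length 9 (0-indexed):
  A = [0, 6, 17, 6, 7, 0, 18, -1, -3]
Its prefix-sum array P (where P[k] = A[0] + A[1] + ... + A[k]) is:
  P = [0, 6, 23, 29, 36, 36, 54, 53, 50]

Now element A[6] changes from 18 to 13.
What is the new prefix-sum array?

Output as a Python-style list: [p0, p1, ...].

Change: A[6] 18 -> 13, delta = -5
P[k] for k < 6: unchanged (A[6] not included)
P[k] for k >= 6: shift by delta = -5
  P[0] = 0 + 0 = 0
  P[1] = 6 + 0 = 6
  P[2] = 23 + 0 = 23
  P[3] = 29 + 0 = 29
  P[4] = 36 + 0 = 36
  P[5] = 36 + 0 = 36
  P[6] = 54 + -5 = 49
  P[7] = 53 + -5 = 48
  P[8] = 50 + -5 = 45

Answer: [0, 6, 23, 29, 36, 36, 49, 48, 45]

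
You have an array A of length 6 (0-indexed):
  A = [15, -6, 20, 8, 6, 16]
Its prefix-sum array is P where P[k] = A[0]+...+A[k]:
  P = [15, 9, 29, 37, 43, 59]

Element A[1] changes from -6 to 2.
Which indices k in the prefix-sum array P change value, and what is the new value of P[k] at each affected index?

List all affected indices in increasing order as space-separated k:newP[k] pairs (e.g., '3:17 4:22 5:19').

Answer: 1:17 2:37 3:45 4:51 5:67

Derivation:
P[k] = A[0] + ... + A[k]
P[k] includes A[1] iff k >= 1
Affected indices: 1, 2, ..., 5; delta = 8
  P[1]: 9 + 8 = 17
  P[2]: 29 + 8 = 37
  P[3]: 37 + 8 = 45
  P[4]: 43 + 8 = 51
  P[5]: 59 + 8 = 67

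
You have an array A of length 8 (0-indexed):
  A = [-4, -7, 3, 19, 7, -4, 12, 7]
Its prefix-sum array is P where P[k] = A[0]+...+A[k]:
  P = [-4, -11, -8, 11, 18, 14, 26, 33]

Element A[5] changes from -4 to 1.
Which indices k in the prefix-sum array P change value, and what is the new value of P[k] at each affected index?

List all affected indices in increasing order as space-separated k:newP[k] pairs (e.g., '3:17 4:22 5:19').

P[k] = A[0] + ... + A[k]
P[k] includes A[5] iff k >= 5
Affected indices: 5, 6, ..., 7; delta = 5
  P[5]: 14 + 5 = 19
  P[6]: 26 + 5 = 31
  P[7]: 33 + 5 = 38

Answer: 5:19 6:31 7:38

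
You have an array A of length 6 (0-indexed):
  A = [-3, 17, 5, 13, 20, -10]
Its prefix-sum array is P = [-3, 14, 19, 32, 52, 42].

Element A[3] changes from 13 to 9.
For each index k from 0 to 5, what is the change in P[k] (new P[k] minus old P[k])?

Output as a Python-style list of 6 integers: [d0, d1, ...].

Element change: A[3] 13 -> 9, delta = -4
For k < 3: P[k] unchanged, delta_P[k] = 0
For k >= 3: P[k] shifts by exactly -4
Delta array: [0, 0, 0, -4, -4, -4]

Answer: [0, 0, 0, -4, -4, -4]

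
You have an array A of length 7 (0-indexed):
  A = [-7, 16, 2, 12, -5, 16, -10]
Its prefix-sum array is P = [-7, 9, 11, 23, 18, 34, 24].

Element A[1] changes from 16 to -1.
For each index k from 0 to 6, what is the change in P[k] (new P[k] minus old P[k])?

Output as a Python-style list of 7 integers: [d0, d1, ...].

Answer: [0, -17, -17, -17, -17, -17, -17]

Derivation:
Element change: A[1] 16 -> -1, delta = -17
For k < 1: P[k] unchanged, delta_P[k] = 0
For k >= 1: P[k] shifts by exactly -17
Delta array: [0, -17, -17, -17, -17, -17, -17]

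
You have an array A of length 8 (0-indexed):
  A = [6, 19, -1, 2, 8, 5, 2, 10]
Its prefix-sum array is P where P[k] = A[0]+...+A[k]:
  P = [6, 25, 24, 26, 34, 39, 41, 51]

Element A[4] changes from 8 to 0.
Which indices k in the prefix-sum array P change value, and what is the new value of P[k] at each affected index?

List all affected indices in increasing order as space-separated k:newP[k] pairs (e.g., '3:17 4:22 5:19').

P[k] = A[0] + ... + A[k]
P[k] includes A[4] iff k >= 4
Affected indices: 4, 5, ..., 7; delta = -8
  P[4]: 34 + -8 = 26
  P[5]: 39 + -8 = 31
  P[6]: 41 + -8 = 33
  P[7]: 51 + -8 = 43

Answer: 4:26 5:31 6:33 7:43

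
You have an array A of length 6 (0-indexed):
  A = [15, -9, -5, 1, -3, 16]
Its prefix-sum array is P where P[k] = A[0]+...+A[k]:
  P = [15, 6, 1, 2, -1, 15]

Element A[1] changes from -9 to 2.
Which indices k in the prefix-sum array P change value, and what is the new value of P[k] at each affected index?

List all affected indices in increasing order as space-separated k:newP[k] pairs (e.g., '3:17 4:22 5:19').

Answer: 1:17 2:12 3:13 4:10 5:26

Derivation:
P[k] = A[0] + ... + A[k]
P[k] includes A[1] iff k >= 1
Affected indices: 1, 2, ..., 5; delta = 11
  P[1]: 6 + 11 = 17
  P[2]: 1 + 11 = 12
  P[3]: 2 + 11 = 13
  P[4]: -1 + 11 = 10
  P[5]: 15 + 11 = 26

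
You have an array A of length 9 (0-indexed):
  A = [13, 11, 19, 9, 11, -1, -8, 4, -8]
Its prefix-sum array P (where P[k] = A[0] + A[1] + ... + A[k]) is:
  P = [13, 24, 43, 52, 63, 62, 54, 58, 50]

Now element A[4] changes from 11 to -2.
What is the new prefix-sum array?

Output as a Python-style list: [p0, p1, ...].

Answer: [13, 24, 43, 52, 50, 49, 41, 45, 37]

Derivation:
Change: A[4] 11 -> -2, delta = -13
P[k] for k < 4: unchanged (A[4] not included)
P[k] for k >= 4: shift by delta = -13
  P[0] = 13 + 0 = 13
  P[1] = 24 + 0 = 24
  P[2] = 43 + 0 = 43
  P[3] = 52 + 0 = 52
  P[4] = 63 + -13 = 50
  P[5] = 62 + -13 = 49
  P[6] = 54 + -13 = 41
  P[7] = 58 + -13 = 45
  P[8] = 50 + -13 = 37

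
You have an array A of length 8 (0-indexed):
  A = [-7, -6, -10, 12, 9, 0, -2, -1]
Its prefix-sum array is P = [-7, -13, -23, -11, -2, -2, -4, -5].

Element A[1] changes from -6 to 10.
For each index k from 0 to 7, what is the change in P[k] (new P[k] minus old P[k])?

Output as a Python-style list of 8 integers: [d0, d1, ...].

Element change: A[1] -6 -> 10, delta = 16
For k < 1: P[k] unchanged, delta_P[k] = 0
For k >= 1: P[k] shifts by exactly 16
Delta array: [0, 16, 16, 16, 16, 16, 16, 16]

Answer: [0, 16, 16, 16, 16, 16, 16, 16]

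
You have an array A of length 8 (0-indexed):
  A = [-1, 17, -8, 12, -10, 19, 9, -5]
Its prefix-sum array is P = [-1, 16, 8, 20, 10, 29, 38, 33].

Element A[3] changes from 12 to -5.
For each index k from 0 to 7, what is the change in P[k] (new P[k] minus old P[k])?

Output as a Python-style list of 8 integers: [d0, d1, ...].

Element change: A[3] 12 -> -5, delta = -17
For k < 3: P[k] unchanged, delta_P[k] = 0
For k >= 3: P[k] shifts by exactly -17
Delta array: [0, 0, 0, -17, -17, -17, -17, -17]

Answer: [0, 0, 0, -17, -17, -17, -17, -17]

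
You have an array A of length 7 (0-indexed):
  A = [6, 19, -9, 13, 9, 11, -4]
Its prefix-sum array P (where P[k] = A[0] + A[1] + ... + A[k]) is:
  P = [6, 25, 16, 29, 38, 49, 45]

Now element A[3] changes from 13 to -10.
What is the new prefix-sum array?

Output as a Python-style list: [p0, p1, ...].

Change: A[3] 13 -> -10, delta = -23
P[k] for k < 3: unchanged (A[3] not included)
P[k] for k >= 3: shift by delta = -23
  P[0] = 6 + 0 = 6
  P[1] = 25 + 0 = 25
  P[2] = 16 + 0 = 16
  P[3] = 29 + -23 = 6
  P[4] = 38 + -23 = 15
  P[5] = 49 + -23 = 26
  P[6] = 45 + -23 = 22

Answer: [6, 25, 16, 6, 15, 26, 22]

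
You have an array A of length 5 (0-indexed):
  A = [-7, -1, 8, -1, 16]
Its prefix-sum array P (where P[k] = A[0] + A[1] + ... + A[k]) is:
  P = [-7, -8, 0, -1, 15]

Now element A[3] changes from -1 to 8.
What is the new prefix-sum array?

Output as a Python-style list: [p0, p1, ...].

Change: A[3] -1 -> 8, delta = 9
P[k] for k < 3: unchanged (A[3] not included)
P[k] for k >= 3: shift by delta = 9
  P[0] = -7 + 0 = -7
  P[1] = -8 + 0 = -8
  P[2] = 0 + 0 = 0
  P[3] = -1 + 9 = 8
  P[4] = 15 + 9 = 24

Answer: [-7, -8, 0, 8, 24]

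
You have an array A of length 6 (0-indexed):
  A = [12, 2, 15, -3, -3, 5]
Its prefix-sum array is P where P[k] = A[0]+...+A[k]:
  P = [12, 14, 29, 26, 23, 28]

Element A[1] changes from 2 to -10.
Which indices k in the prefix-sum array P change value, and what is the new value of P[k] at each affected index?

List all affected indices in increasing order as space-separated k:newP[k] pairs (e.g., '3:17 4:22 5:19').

Answer: 1:2 2:17 3:14 4:11 5:16

Derivation:
P[k] = A[0] + ... + A[k]
P[k] includes A[1] iff k >= 1
Affected indices: 1, 2, ..., 5; delta = -12
  P[1]: 14 + -12 = 2
  P[2]: 29 + -12 = 17
  P[3]: 26 + -12 = 14
  P[4]: 23 + -12 = 11
  P[5]: 28 + -12 = 16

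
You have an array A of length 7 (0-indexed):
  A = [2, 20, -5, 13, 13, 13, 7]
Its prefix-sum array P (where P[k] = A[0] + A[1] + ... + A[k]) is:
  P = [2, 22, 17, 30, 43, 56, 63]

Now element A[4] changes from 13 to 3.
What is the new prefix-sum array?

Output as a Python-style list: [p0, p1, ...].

Answer: [2, 22, 17, 30, 33, 46, 53]

Derivation:
Change: A[4] 13 -> 3, delta = -10
P[k] for k < 4: unchanged (A[4] not included)
P[k] for k >= 4: shift by delta = -10
  P[0] = 2 + 0 = 2
  P[1] = 22 + 0 = 22
  P[2] = 17 + 0 = 17
  P[3] = 30 + 0 = 30
  P[4] = 43 + -10 = 33
  P[5] = 56 + -10 = 46
  P[6] = 63 + -10 = 53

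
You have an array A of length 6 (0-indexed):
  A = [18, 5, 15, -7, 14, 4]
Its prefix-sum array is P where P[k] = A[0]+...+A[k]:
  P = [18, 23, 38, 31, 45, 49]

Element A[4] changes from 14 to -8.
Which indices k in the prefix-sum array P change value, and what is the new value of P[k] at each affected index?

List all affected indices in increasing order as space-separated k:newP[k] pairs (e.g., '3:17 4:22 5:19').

Answer: 4:23 5:27

Derivation:
P[k] = A[0] + ... + A[k]
P[k] includes A[4] iff k >= 4
Affected indices: 4, 5, ..., 5; delta = -22
  P[4]: 45 + -22 = 23
  P[5]: 49 + -22 = 27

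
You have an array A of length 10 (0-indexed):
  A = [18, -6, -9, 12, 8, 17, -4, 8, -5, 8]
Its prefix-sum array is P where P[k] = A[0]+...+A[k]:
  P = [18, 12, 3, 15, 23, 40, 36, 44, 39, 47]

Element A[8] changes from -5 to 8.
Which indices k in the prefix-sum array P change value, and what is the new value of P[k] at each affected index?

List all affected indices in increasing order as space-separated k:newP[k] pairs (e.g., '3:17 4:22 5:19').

Answer: 8:52 9:60

Derivation:
P[k] = A[0] + ... + A[k]
P[k] includes A[8] iff k >= 8
Affected indices: 8, 9, ..., 9; delta = 13
  P[8]: 39 + 13 = 52
  P[9]: 47 + 13 = 60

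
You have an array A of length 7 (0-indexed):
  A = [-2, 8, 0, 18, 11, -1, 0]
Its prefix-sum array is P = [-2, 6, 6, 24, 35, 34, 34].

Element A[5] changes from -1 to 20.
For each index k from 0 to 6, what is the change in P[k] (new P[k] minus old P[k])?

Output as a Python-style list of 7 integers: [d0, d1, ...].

Element change: A[5] -1 -> 20, delta = 21
For k < 5: P[k] unchanged, delta_P[k] = 0
For k >= 5: P[k] shifts by exactly 21
Delta array: [0, 0, 0, 0, 0, 21, 21]

Answer: [0, 0, 0, 0, 0, 21, 21]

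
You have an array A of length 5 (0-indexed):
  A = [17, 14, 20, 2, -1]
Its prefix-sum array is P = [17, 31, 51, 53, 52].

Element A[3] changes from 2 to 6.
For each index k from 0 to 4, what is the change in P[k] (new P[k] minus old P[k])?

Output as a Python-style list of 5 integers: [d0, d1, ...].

Element change: A[3] 2 -> 6, delta = 4
For k < 3: P[k] unchanged, delta_P[k] = 0
For k >= 3: P[k] shifts by exactly 4
Delta array: [0, 0, 0, 4, 4]

Answer: [0, 0, 0, 4, 4]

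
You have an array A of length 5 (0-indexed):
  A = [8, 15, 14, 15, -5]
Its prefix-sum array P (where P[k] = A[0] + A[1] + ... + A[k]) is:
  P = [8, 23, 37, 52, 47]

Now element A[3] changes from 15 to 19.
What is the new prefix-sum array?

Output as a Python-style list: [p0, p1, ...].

Change: A[3] 15 -> 19, delta = 4
P[k] for k < 3: unchanged (A[3] not included)
P[k] for k >= 3: shift by delta = 4
  P[0] = 8 + 0 = 8
  P[1] = 23 + 0 = 23
  P[2] = 37 + 0 = 37
  P[3] = 52 + 4 = 56
  P[4] = 47 + 4 = 51

Answer: [8, 23, 37, 56, 51]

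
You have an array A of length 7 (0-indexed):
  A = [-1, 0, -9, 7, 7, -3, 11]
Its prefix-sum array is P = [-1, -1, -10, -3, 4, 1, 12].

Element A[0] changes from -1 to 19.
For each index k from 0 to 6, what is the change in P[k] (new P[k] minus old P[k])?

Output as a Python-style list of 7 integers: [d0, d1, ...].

Answer: [20, 20, 20, 20, 20, 20, 20]

Derivation:
Element change: A[0] -1 -> 19, delta = 20
For k < 0: P[k] unchanged, delta_P[k] = 0
For k >= 0: P[k] shifts by exactly 20
Delta array: [20, 20, 20, 20, 20, 20, 20]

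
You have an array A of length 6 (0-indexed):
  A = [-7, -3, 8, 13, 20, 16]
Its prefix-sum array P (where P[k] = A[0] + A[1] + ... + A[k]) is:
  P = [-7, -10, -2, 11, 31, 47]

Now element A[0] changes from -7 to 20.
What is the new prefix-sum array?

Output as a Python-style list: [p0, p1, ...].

Answer: [20, 17, 25, 38, 58, 74]

Derivation:
Change: A[0] -7 -> 20, delta = 27
P[k] for k < 0: unchanged (A[0] not included)
P[k] for k >= 0: shift by delta = 27
  P[0] = -7 + 27 = 20
  P[1] = -10 + 27 = 17
  P[2] = -2 + 27 = 25
  P[3] = 11 + 27 = 38
  P[4] = 31 + 27 = 58
  P[5] = 47 + 27 = 74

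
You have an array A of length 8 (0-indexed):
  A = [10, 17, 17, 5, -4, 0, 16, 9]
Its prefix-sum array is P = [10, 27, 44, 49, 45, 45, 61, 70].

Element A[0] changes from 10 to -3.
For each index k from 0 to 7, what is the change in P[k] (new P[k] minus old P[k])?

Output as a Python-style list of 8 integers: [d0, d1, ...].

Answer: [-13, -13, -13, -13, -13, -13, -13, -13]

Derivation:
Element change: A[0] 10 -> -3, delta = -13
For k < 0: P[k] unchanged, delta_P[k] = 0
For k >= 0: P[k] shifts by exactly -13
Delta array: [-13, -13, -13, -13, -13, -13, -13, -13]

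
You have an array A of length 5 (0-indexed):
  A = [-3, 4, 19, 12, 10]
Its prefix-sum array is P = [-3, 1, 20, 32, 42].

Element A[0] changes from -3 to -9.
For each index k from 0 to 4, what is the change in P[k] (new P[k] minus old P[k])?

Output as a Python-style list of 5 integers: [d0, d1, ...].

Answer: [-6, -6, -6, -6, -6]

Derivation:
Element change: A[0] -3 -> -9, delta = -6
For k < 0: P[k] unchanged, delta_P[k] = 0
For k >= 0: P[k] shifts by exactly -6
Delta array: [-6, -6, -6, -6, -6]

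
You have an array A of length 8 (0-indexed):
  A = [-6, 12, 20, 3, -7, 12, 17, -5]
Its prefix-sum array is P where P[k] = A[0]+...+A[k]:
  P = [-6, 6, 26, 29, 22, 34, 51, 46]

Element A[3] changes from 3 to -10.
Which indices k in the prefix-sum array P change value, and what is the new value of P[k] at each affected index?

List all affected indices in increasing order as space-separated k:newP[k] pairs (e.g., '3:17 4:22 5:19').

Answer: 3:16 4:9 5:21 6:38 7:33

Derivation:
P[k] = A[0] + ... + A[k]
P[k] includes A[3] iff k >= 3
Affected indices: 3, 4, ..., 7; delta = -13
  P[3]: 29 + -13 = 16
  P[4]: 22 + -13 = 9
  P[5]: 34 + -13 = 21
  P[6]: 51 + -13 = 38
  P[7]: 46 + -13 = 33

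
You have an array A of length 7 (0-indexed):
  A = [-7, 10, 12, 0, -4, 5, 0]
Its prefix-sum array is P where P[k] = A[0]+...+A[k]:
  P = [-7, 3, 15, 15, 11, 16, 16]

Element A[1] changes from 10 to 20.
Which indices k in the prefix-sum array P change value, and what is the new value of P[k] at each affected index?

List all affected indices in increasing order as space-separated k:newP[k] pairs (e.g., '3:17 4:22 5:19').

Answer: 1:13 2:25 3:25 4:21 5:26 6:26

Derivation:
P[k] = A[0] + ... + A[k]
P[k] includes A[1] iff k >= 1
Affected indices: 1, 2, ..., 6; delta = 10
  P[1]: 3 + 10 = 13
  P[2]: 15 + 10 = 25
  P[3]: 15 + 10 = 25
  P[4]: 11 + 10 = 21
  P[5]: 16 + 10 = 26
  P[6]: 16 + 10 = 26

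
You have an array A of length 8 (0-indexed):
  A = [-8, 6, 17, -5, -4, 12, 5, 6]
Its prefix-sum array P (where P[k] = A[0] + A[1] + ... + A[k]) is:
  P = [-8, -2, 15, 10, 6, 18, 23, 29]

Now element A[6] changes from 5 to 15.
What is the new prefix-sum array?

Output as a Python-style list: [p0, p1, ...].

Answer: [-8, -2, 15, 10, 6, 18, 33, 39]

Derivation:
Change: A[6] 5 -> 15, delta = 10
P[k] for k < 6: unchanged (A[6] not included)
P[k] for k >= 6: shift by delta = 10
  P[0] = -8 + 0 = -8
  P[1] = -2 + 0 = -2
  P[2] = 15 + 0 = 15
  P[3] = 10 + 0 = 10
  P[4] = 6 + 0 = 6
  P[5] = 18 + 0 = 18
  P[6] = 23 + 10 = 33
  P[7] = 29 + 10 = 39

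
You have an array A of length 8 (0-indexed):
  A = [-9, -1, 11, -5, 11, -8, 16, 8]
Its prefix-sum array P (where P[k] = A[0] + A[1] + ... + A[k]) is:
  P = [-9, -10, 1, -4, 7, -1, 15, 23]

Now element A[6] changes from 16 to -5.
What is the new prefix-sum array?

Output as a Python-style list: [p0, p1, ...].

Change: A[6] 16 -> -5, delta = -21
P[k] for k < 6: unchanged (A[6] not included)
P[k] for k >= 6: shift by delta = -21
  P[0] = -9 + 0 = -9
  P[1] = -10 + 0 = -10
  P[2] = 1 + 0 = 1
  P[3] = -4 + 0 = -4
  P[4] = 7 + 0 = 7
  P[5] = -1 + 0 = -1
  P[6] = 15 + -21 = -6
  P[7] = 23 + -21 = 2

Answer: [-9, -10, 1, -4, 7, -1, -6, 2]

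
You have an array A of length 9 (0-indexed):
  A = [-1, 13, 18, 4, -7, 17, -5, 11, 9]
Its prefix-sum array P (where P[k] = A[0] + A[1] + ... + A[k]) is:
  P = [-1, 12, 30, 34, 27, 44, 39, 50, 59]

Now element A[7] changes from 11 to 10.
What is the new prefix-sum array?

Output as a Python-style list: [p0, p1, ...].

Answer: [-1, 12, 30, 34, 27, 44, 39, 49, 58]

Derivation:
Change: A[7] 11 -> 10, delta = -1
P[k] for k < 7: unchanged (A[7] not included)
P[k] for k >= 7: shift by delta = -1
  P[0] = -1 + 0 = -1
  P[1] = 12 + 0 = 12
  P[2] = 30 + 0 = 30
  P[3] = 34 + 0 = 34
  P[4] = 27 + 0 = 27
  P[5] = 44 + 0 = 44
  P[6] = 39 + 0 = 39
  P[7] = 50 + -1 = 49
  P[8] = 59 + -1 = 58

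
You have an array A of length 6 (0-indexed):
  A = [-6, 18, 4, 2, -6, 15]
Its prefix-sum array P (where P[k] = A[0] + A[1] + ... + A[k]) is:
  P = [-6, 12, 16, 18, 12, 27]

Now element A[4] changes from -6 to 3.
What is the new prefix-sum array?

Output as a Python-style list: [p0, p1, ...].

Answer: [-6, 12, 16, 18, 21, 36]

Derivation:
Change: A[4] -6 -> 3, delta = 9
P[k] for k < 4: unchanged (A[4] not included)
P[k] for k >= 4: shift by delta = 9
  P[0] = -6 + 0 = -6
  P[1] = 12 + 0 = 12
  P[2] = 16 + 0 = 16
  P[3] = 18 + 0 = 18
  P[4] = 12 + 9 = 21
  P[5] = 27 + 9 = 36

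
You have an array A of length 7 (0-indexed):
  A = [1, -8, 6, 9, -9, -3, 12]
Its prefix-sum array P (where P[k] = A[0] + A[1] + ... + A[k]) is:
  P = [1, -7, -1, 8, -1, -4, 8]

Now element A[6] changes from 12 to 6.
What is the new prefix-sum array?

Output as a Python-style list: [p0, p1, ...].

Answer: [1, -7, -1, 8, -1, -4, 2]

Derivation:
Change: A[6] 12 -> 6, delta = -6
P[k] for k < 6: unchanged (A[6] not included)
P[k] for k >= 6: shift by delta = -6
  P[0] = 1 + 0 = 1
  P[1] = -7 + 0 = -7
  P[2] = -1 + 0 = -1
  P[3] = 8 + 0 = 8
  P[4] = -1 + 0 = -1
  P[5] = -4 + 0 = -4
  P[6] = 8 + -6 = 2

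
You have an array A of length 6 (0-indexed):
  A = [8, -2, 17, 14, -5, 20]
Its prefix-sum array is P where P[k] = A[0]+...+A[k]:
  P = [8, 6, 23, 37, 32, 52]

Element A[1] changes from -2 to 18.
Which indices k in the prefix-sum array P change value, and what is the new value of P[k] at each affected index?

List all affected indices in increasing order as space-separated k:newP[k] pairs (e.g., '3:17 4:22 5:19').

P[k] = A[0] + ... + A[k]
P[k] includes A[1] iff k >= 1
Affected indices: 1, 2, ..., 5; delta = 20
  P[1]: 6 + 20 = 26
  P[2]: 23 + 20 = 43
  P[3]: 37 + 20 = 57
  P[4]: 32 + 20 = 52
  P[5]: 52 + 20 = 72

Answer: 1:26 2:43 3:57 4:52 5:72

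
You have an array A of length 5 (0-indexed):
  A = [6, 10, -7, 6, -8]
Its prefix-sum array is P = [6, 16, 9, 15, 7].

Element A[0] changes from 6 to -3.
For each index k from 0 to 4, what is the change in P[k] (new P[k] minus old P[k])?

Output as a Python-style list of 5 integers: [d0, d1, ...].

Element change: A[0] 6 -> -3, delta = -9
For k < 0: P[k] unchanged, delta_P[k] = 0
For k >= 0: P[k] shifts by exactly -9
Delta array: [-9, -9, -9, -9, -9]

Answer: [-9, -9, -9, -9, -9]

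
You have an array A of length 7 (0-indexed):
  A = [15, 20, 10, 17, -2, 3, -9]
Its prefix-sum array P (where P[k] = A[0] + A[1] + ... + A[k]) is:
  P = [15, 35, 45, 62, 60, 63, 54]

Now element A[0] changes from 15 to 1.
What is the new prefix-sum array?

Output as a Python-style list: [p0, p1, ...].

Change: A[0] 15 -> 1, delta = -14
P[k] for k < 0: unchanged (A[0] not included)
P[k] for k >= 0: shift by delta = -14
  P[0] = 15 + -14 = 1
  P[1] = 35 + -14 = 21
  P[2] = 45 + -14 = 31
  P[3] = 62 + -14 = 48
  P[4] = 60 + -14 = 46
  P[5] = 63 + -14 = 49
  P[6] = 54 + -14 = 40

Answer: [1, 21, 31, 48, 46, 49, 40]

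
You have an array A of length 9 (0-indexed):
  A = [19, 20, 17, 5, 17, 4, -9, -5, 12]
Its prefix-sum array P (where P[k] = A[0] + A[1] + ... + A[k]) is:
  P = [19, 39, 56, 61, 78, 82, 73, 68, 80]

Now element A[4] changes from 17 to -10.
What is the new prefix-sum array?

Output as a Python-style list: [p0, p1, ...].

Answer: [19, 39, 56, 61, 51, 55, 46, 41, 53]

Derivation:
Change: A[4] 17 -> -10, delta = -27
P[k] for k < 4: unchanged (A[4] not included)
P[k] for k >= 4: shift by delta = -27
  P[0] = 19 + 0 = 19
  P[1] = 39 + 0 = 39
  P[2] = 56 + 0 = 56
  P[3] = 61 + 0 = 61
  P[4] = 78 + -27 = 51
  P[5] = 82 + -27 = 55
  P[6] = 73 + -27 = 46
  P[7] = 68 + -27 = 41
  P[8] = 80 + -27 = 53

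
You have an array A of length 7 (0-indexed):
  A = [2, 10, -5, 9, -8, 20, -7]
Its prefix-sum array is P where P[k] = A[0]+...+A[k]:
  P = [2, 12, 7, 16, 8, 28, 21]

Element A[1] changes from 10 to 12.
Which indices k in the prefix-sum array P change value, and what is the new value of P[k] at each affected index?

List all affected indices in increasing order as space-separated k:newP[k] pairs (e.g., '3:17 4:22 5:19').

P[k] = A[0] + ... + A[k]
P[k] includes A[1] iff k >= 1
Affected indices: 1, 2, ..., 6; delta = 2
  P[1]: 12 + 2 = 14
  P[2]: 7 + 2 = 9
  P[3]: 16 + 2 = 18
  P[4]: 8 + 2 = 10
  P[5]: 28 + 2 = 30
  P[6]: 21 + 2 = 23

Answer: 1:14 2:9 3:18 4:10 5:30 6:23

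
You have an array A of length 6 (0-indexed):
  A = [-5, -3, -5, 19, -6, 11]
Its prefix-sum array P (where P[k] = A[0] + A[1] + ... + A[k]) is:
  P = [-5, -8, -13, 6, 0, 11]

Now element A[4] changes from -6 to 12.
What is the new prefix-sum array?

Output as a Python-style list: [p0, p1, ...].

Change: A[4] -6 -> 12, delta = 18
P[k] for k < 4: unchanged (A[4] not included)
P[k] for k >= 4: shift by delta = 18
  P[0] = -5 + 0 = -5
  P[1] = -8 + 0 = -8
  P[2] = -13 + 0 = -13
  P[3] = 6 + 0 = 6
  P[4] = 0 + 18 = 18
  P[5] = 11 + 18 = 29

Answer: [-5, -8, -13, 6, 18, 29]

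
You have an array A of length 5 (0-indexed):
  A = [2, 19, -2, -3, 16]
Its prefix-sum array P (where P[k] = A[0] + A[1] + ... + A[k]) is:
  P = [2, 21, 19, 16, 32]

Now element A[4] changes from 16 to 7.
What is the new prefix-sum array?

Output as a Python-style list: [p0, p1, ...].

Change: A[4] 16 -> 7, delta = -9
P[k] for k < 4: unchanged (A[4] not included)
P[k] for k >= 4: shift by delta = -9
  P[0] = 2 + 0 = 2
  P[1] = 21 + 0 = 21
  P[2] = 19 + 0 = 19
  P[3] = 16 + 0 = 16
  P[4] = 32 + -9 = 23

Answer: [2, 21, 19, 16, 23]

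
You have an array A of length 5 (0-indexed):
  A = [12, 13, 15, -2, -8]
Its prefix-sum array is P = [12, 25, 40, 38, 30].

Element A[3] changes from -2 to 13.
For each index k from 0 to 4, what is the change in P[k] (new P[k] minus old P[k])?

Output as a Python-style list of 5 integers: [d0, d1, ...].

Element change: A[3] -2 -> 13, delta = 15
For k < 3: P[k] unchanged, delta_P[k] = 0
For k >= 3: P[k] shifts by exactly 15
Delta array: [0, 0, 0, 15, 15]

Answer: [0, 0, 0, 15, 15]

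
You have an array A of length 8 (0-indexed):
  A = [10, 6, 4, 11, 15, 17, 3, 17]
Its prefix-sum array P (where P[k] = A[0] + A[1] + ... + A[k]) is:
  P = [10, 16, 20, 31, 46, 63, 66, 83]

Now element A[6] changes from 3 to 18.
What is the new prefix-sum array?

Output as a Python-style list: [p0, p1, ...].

Answer: [10, 16, 20, 31, 46, 63, 81, 98]

Derivation:
Change: A[6] 3 -> 18, delta = 15
P[k] for k < 6: unchanged (A[6] not included)
P[k] for k >= 6: shift by delta = 15
  P[0] = 10 + 0 = 10
  P[1] = 16 + 0 = 16
  P[2] = 20 + 0 = 20
  P[3] = 31 + 0 = 31
  P[4] = 46 + 0 = 46
  P[5] = 63 + 0 = 63
  P[6] = 66 + 15 = 81
  P[7] = 83 + 15 = 98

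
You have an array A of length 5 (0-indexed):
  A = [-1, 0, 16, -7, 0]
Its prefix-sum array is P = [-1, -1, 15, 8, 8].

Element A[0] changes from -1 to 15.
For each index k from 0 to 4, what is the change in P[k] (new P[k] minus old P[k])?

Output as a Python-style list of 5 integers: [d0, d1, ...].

Element change: A[0] -1 -> 15, delta = 16
For k < 0: P[k] unchanged, delta_P[k] = 0
For k >= 0: P[k] shifts by exactly 16
Delta array: [16, 16, 16, 16, 16]

Answer: [16, 16, 16, 16, 16]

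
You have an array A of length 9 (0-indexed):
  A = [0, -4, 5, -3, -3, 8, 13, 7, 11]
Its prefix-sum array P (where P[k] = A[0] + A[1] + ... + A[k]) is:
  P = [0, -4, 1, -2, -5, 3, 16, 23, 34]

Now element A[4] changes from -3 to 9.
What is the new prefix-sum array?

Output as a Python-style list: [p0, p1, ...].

Change: A[4] -3 -> 9, delta = 12
P[k] for k < 4: unchanged (A[4] not included)
P[k] for k >= 4: shift by delta = 12
  P[0] = 0 + 0 = 0
  P[1] = -4 + 0 = -4
  P[2] = 1 + 0 = 1
  P[3] = -2 + 0 = -2
  P[4] = -5 + 12 = 7
  P[5] = 3 + 12 = 15
  P[6] = 16 + 12 = 28
  P[7] = 23 + 12 = 35
  P[8] = 34 + 12 = 46

Answer: [0, -4, 1, -2, 7, 15, 28, 35, 46]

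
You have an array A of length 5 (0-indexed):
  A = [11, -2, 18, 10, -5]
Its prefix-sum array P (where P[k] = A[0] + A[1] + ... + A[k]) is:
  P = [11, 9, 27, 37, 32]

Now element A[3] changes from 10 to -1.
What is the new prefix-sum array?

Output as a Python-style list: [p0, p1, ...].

Change: A[3] 10 -> -1, delta = -11
P[k] for k < 3: unchanged (A[3] not included)
P[k] for k >= 3: shift by delta = -11
  P[0] = 11 + 0 = 11
  P[1] = 9 + 0 = 9
  P[2] = 27 + 0 = 27
  P[3] = 37 + -11 = 26
  P[4] = 32 + -11 = 21

Answer: [11, 9, 27, 26, 21]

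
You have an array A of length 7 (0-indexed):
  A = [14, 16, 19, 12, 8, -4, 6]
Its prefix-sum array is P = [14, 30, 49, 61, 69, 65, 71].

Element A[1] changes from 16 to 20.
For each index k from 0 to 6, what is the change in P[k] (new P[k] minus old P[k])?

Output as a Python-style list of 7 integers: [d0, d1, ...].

Answer: [0, 4, 4, 4, 4, 4, 4]

Derivation:
Element change: A[1] 16 -> 20, delta = 4
For k < 1: P[k] unchanged, delta_P[k] = 0
For k >= 1: P[k] shifts by exactly 4
Delta array: [0, 4, 4, 4, 4, 4, 4]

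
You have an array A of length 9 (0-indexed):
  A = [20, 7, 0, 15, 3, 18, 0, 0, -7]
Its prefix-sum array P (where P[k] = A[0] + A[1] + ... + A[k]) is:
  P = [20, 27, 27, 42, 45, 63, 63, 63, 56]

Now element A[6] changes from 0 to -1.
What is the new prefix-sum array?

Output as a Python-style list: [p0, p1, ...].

Change: A[6] 0 -> -1, delta = -1
P[k] for k < 6: unchanged (A[6] not included)
P[k] for k >= 6: shift by delta = -1
  P[0] = 20 + 0 = 20
  P[1] = 27 + 0 = 27
  P[2] = 27 + 0 = 27
  P[3] = 42 + 0 = 42
  P[4] = 45 + 0 = 45
  P[5] = 63 + 0 = 63
  P[6] = 63 + -1 = 62
  P[7] = 63 + -1 = 62
  P[8] = 56 + -1 = 55

Answer: [20, 27, 27, 42, 45, 63, 62, 62, 55]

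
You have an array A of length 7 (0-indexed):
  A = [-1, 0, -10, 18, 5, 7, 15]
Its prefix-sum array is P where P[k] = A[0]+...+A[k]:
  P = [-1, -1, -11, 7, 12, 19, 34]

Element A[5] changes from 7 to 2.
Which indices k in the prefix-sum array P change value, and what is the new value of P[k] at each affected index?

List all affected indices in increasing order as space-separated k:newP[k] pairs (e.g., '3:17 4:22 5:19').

Answer: 5:14 6:29

Derivation:
P[k] = A[0] + ... + A[k]
P[k] includes A[5] iff k >= 5
Affected indices: 5, 6, ..., 6; delta = -5
  P[5]: 19 + -5 = 14
  P[6]: 34 + -5 = 29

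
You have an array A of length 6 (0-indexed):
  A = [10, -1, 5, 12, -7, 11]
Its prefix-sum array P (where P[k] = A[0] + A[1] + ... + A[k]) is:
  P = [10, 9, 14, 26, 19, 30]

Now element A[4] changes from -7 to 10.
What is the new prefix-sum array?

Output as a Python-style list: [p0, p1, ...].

Change: A[4] -7 -> 10, delta = 17
P[k] for k < 4: unchanged (A[4] not included)
P[k] for k >= 4: shift by delta = 17
  P[0] = 10 + 0 = 10
  P[1] = 9 + 0 = 9
  P[2] = 14 + 0 = 14
  P[3] = 26 + 0 = 26
  P[4] = 19 + 17 = 36
  P[5] = 30 + 17 = 47

Answer: [10, 9, 14, 26, 36, 47]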